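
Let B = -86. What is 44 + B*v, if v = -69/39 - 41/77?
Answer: 242188/1001 ≈ 241.95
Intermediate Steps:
v = -2304/1001 (v = -69*1/39 - 41*1/77 = -23/13 - 41/77 = -2304/1001 ≈ -2.3017)
44 + B*v = 44 - 86*(-2304/1001) = 44 + 198144/1001 = 242188/1001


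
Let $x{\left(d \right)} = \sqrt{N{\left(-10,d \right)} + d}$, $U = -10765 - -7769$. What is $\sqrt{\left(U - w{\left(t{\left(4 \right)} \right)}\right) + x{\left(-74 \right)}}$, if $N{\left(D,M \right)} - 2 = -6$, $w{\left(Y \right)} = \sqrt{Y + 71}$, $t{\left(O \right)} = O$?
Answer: $\sqrt{-2996 - 5 \sqrt{3} + i \sqrt{78}} \approx 0.08056 + 54.815 i$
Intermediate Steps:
$w{\left(Y \right)} = \sqrt{71 + Y}$
$N{\left(D,M \right)} = -4$ ($N{\left(D,M \right)} = 2 - 6 = -4$)
$U = -2996$ ($U = -10765 + 7769 = -2996$)
$x{\left(d \right)} = \sqrt{-4 + d}$
$\sqrt{\left(U - w{\left(t{\left(4 \right)} \right)}\right) + x{\left(-74 \right)}} = \sqrt{\left(-2996 - \sqrt{71 + 4}\right) + \sqrt{-4 - 74}} = \sqrt{\left(-2996 - \sqrt{75}\right) + \sqrt{-78}} = \sqrt{\left(-2996 - 5 \sqrt{3}\right) + i \sqrt{78}} = \sqrt{-2996 - 5 \sqrt{3} + i \sqrt{78}}$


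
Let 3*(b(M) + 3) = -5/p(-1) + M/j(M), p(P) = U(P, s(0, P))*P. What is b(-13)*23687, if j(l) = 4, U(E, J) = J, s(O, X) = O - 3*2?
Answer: -3718859/36 ≈ -1.0330e+5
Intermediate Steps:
s(O, X) = -6 + O (s(O, X) = O - 6 = -6 + O)
p(P) = -6*P (p(P) = (-6 + 0)*P = -6*P)
b(M) = -59/18 + M/12 (b(M) = -3 + (-5/((-6*(-1))) + M/4)/3 = -3 + (-5/6 + M*(¼))/3 = -3 + (-5*⅙ + M/4)/3 = -3 + (-⅚ + M/4)/3 = -3 + (-5/18 + M/12) = -59/18 + M/12)
b(-13)*23687 = (-59/18 + (1/12)*(-13))*23687 = (-59/18 - 13/12)*23687 = -157/36*23687 = -3718859/36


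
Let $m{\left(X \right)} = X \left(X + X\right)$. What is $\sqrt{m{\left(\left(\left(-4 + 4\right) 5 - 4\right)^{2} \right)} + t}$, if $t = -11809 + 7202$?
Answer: $3 i \sqrt{455} \approx 63.992 i$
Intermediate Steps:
$m{\left(X \right)} = 2 X^{2}$ ($m{\left(X \right)} = X 2 X = 2 X^{2}$)
$t = -4607$
$\sqrt{m{\left(\left(\left(-4 + 4\right) 5 - 4\right)^{2} \right)} + t} = \sqrt{2 \left(\left(\left(-4 + 4\right) 5 - 4\right)^{2}\right)^{2} - 4607} = \sqrt{2 \left(\left(0 \cdot 5 - 4\right)^{2}\right)^{2} - 4607} = \sqrt{2 \left(\left(0 - 4\right)^{2}\right)^{2} - 4607} = \sqrt{2 \left(\left(-4\right)^{2}\right)^{2} - 4607} = \sqrt{2 \cdot 16^{2} - 4607} = \sqrt{2 \cdot 256 - 4607} = \sqrt{512 - 4607} = \sqrt{-4095} = 3 i \sqrt{455}$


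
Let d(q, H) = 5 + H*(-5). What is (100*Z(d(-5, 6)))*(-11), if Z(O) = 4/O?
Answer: 176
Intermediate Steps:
d(q, H) = 5 - 5*H
(100*Z(d(-5, 6)))*(-11) = (100*(4/(5 - 5*6)))*(-11) = (100*(4/(5 - 30)))*(-11) = (100*(4/(-25)))*(-11) = (100*(4*(-1/25)))*(-11) = (100*(-4/25))*(-11) = -16*(-11) = 176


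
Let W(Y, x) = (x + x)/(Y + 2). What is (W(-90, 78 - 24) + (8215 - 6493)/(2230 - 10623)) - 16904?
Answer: -40539227/2398 ≈ -16905.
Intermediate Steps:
W(Y, x) = 2*x/(2 + Y) (W(Y, x) = (2*x)/(2 + Y) = 2*x/(2 + Y))
(W(-90, 78 - 24) + (8215 - 6493)/(2230 - 10623)) - 16904 = (2*(78 - 24)/(2 - 90) + (8215 - 6493)/(2230 - 10623)) - 16904 = (2*54/(-88) + 1722/(-8393)) - 16904 = (2*54*(-1/88) + 1722*(-1/8393)) - 16904 = (-27/22 - 246/1199) - 16904 = -3435/2398 - 16904 = -40539227/2398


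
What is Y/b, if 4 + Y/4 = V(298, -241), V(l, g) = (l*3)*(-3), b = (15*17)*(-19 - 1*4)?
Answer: 632/345 ≈ 1.8319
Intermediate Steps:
b = -5865 (b = 255*(-19 - 4) = 255*(-23) = -5865)
V(l, g) = -9*l (V(l, g) = (3*l)*(-3) = -9*l)
Y = -10744 (Y = -16 + 4*(-9*298) = -16 + 4*(-2682) = -16 - 10728 = -10744)
Y/b = -10744/(-5865) = -10744*(-1/5865) = 632/345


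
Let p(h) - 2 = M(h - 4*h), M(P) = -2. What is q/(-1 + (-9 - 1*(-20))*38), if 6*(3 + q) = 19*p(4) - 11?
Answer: -29/2502 ≈ -0.011591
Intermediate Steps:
p(h) = 0 (p(h) = 2 - 2 = 0)
q = -29/6 (q = -3 + (19*0 - 11)/6 = -3 + (0 - 11)/6 = -3 + (⅙)*(-11) = -3 - 11/6 = -29/6 ≈ -4.8333)
q/(-1 + (-9 - 1*(-20))*38) = -29/(6*(-1 + (-9 - 1*(-20))*38)) = -29/(6*(-1 + (-9 + 20)*38)) = -29/(6*(-1 + 11*38)) = -29/(6*(-1 + 418)) = -29/6/417 = -29/6*1/417 = -29/2502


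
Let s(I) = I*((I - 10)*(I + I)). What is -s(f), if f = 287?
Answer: -45632426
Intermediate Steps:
s(I) = 2*I²*(-10 + I) (s(I) = I*((-10 + I)*(2*I)) = I*(2*I*(-10 + I)) = 2*I²*(-10 + I))
-s(f) = -2*287²*(-10 + 287) = -2*82369*277 = -1*45632426 = -45632426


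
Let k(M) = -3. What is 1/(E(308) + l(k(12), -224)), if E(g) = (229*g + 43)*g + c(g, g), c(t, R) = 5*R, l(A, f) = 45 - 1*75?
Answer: 1/21738610 ≈ 4.6001e-8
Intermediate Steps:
l(A, f) = -30 (l(A, f) = 45 - 75 = -30)
E(g) = 5*g + g*(43 + 229*g) (E(g) = (229*g + 43)*g + 5*g = (43 + 229*g)*g + 5*g = g*(43 + 229*g) + 5*g = 5*g + g*(43 + 229*g))
1/(E(308) + l(k(12), -224)) = 1/(308*(48 + 229*308) - 30) = 1/(308*(48 + 70532) - 30) = 1/(308*70580 - 30) = 1/(21738640 - 30) = 1/21738610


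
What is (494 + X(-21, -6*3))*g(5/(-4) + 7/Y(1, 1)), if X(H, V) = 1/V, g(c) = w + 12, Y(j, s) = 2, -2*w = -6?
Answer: 44455/6 ≈ 7409.2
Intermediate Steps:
w = 3 (w = -½*(-6) = 3)
g(c) = 15 (g(c) = 3 + 12 = 15)
(494 + X(-21, -6*3))*g(5/(-4) + 7/Y(1, 1)) = (494 + 1/(-6*3))*15 = (494 + 1/(-18))*15 = (494 - 1/18)*15 = (8891/18)*15 = 44455/6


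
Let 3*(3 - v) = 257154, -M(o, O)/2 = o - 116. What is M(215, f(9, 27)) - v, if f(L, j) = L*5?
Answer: 85517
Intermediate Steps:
f(L, j) = 5*L
M(o, O) = 232 - 2*o (M(o, O) = -2*(o - 116) = -2*(-116 + o) = 232 - 2*o)
v = -85715 (v = 3 - ⅓*257154 = 3 - 85718 = -85715)
M(215, f(9, 27)) - v = (232 - 2*215) - 1*(-85715) = (232 - 430) + 85715 = -198 + 85715 = 85517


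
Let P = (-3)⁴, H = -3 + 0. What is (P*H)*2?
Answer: -486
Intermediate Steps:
H = -3
P = 81
(P*H)*2 = (81*(-3))*2 = -243*2 = -486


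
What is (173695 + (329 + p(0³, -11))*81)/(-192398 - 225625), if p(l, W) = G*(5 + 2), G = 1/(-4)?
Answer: -800809/1672092 ≈ -0.47893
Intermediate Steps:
G = -¼ (G = 1*(-¼) = -¼ ≈ -0.25000)
p(l, W) = -7/4 (p(l, W) = -(5 + 2)/4 = -¼*7 = -7/4)
(173695 + (329 + p(0³, -11))*81)/(-192398 - 225625) = (173695 + (329 - 7/4)*81)/(-192398 - 225625) = (173695 + (1309/4)*81)/(-418023) = (173695 + 106029/4)*(-1/418023) = (800809/4)*(-1/418023) = -800809/1672092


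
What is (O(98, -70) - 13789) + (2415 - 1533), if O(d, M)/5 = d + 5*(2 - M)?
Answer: -10617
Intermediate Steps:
O(d, M) = 50 - 25*M + 5*d (O(d, M) = 5*(d + 5*(2 - M)) = 5*(d + (10 - 5*M)) = 5*(10 + d - 5*M) = 50 - 25*M + 5*d)
(O(98, -70) - 13789) + (2415 - 1533) = ((50 - 25*(-70) + 5*98) - 13789) + (2415 - 1533) = ((50 + 1750 + 490) - 13789) + 882 = (2290 - 13789) + 882 = -11499 + 882 = -10617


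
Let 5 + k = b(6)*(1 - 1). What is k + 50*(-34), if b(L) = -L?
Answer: -1705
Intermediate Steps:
k = -5 (k = -5 + (-1*6)*(1 - 1) = -5 - 6*0 = -5 + 0 = -5)
k + 50*(-34) = -5 + 50*(-34) = -5 - 1700 = -1705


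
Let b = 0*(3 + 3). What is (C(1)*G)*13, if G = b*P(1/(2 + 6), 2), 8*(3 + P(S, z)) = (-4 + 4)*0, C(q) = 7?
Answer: 0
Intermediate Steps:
b = 0 (b = 0*6 = 0)
P(S, z) = -3 (P(S, z) = -3 + ((-4 + 4)*0)/8 = -3 + (0*0)/8 = -3 + (⅛)*0 = -3 + 0 = -3)
G = 0 (G = 0*(-3) = 0)
(C(1)*G)*13 = (7*0)*13 = 0*13 = 0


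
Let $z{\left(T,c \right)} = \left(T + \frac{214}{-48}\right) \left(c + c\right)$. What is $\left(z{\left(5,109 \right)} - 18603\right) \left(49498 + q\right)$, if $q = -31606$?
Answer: $-330732129$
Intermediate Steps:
$z{\left(T,c \right)} = 2 c \left(- \frac{107}{24} + T\right)$ ($z{\left(T,c \right)} = \left(T + 214 \left(- \frac{1}{48}\right)\right) 2 c = \left(T - \frac{107}{24}\right) 2 c = \left(- \frac{107}{24} + T\right) 2 c = 2 c \left(- \frac{107}{24} + T\right)$)
$\left(z{\left(5,109 \right)} - 18603\right) \left(49498 + q\right) = \left(\frac{1}{12} \cdot 109 \left(-107 + 24 \cdot 5\right) - 18603\right) \left(49498 - 31606\right) = \left(\frac{1}{12} \cdot 109 \left(-107 + 120\right) - 18603\right) 17892 = \left(\frac{1}{12} \cdot 109 \cdot 13 - 18603\right) 17892 = \left(\frac{1417}{12} - 18603\right) 17892 = \left(- \frac{221819}{12}\right) 17892 = -330732129$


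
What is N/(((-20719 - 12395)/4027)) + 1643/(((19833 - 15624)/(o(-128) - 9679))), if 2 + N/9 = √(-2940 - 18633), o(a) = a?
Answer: -29625417230/7743157 - 36243*I*√2397/11038 ≈ -3826.0 - 160.76*I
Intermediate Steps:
N = -18 + 27*I*√2397 (N = -18 + 9*√(-2940 - 18633) = -18 + 9*√(-21573) = -18 + 9*(3*I*√2397) = -18 + 27*I*√2397 ≈ -18.0 + 1321.9*I)
N/(((-20719 - 12395)/4027)) + 1643/(((19833 - 15624)/(o(-128) - 9679))) = (-18 + 27*I*√2397)/(((-20719 - 12395)/4027)) + 1643/(((19833 - 15624)/(-128 - 9679))) = (-18 + 27*I*√2397)/((-33114*1/4027)) + 1643/((4209/(-9807))) = (-18 + 27*I*√2397)/(-33114/4027) + 1643/((4209*(-1/9807))) = (-18 + 27*I*√2397)*(-4027/33114) + 1643/(-1403/3269) = (12081/5519 - 36243*I*√2397/11038) + 1643*(-3269/1403) = (12081/5519 - 36243*I*√2397/11038) - 5370967/1403 = -29625417230/7743157 - 36243*I*√2397/11038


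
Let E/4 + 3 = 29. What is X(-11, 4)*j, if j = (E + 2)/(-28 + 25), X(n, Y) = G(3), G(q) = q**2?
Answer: -318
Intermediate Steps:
E = 104 (E = -12 + 4*29 = -12 + 116 = 104)
X(n, Y) = 9 (X(n, Y) = 3**2 = 9)
j = -106/3 (j = (104 + 2)/(-28 + 25) = 106/(-3) = 106*(-1/3) = -106/3 ≈ -35.333)
X(-11, 4)*j = 9*(-106/3) = -318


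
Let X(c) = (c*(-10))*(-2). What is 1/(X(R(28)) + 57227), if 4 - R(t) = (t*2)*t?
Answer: 1/25947 ≈ 3.8540e-5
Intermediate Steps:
R(t) = 4 - 2*t**2 (R(t) = 4 - t*2*t = 4 - 2*t*t = 4 - 2*t**2)
X(c) = 20*c (X(c) = -10*c*(-2) = 20*c)
1/(X(R(28)) + 57227) = 1/(20*(4 - 2*28**2) + 57227) = 1/(20*(4 - 2*784) + 57227) = 1/(20*(4 - 1568) + 57227) = 1/(20*(-1564) + 57227) = 1/(-31280 + 57227) = 1/25947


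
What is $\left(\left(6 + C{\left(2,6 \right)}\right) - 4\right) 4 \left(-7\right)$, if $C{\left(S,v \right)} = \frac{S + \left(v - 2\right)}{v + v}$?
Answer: $-70$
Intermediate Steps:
$C{\left(S,v \right)} = \frac{-2 + S + v}{2 v}$ ($C{\left(S,v \right)} = \frac{S + \left(-2 + v\right)}{2 v} = \left(-2 + S + v\right) \frac{1}{2 v} = \frac{-2 + S + v}{2 v}$)
$\left(\left(6 + C{\left(2,6 \right)}\right) - 4\right) 4 \left(-7\right) = \left(\left(6 + \frac{-2 + 2 + 6}{2 \cdot 6}\right) - 4\right) 4 \left(-7\right) = \left(\left(6 + \frac{1}{2} \cdot \frac{1}{6} \cdot 6\right) - 4\right) 4 \left(-7\right) = \left(\left(6 + \frac{1}{2}\right) - 4\right) 4 \left(-7\right) = \left(\frac{13}{2} - 4\right) 4 \left(-7\right) = \frac{5}{2} \cdot 4 \left(-7\right) = 10 \left(-7\right) = -70$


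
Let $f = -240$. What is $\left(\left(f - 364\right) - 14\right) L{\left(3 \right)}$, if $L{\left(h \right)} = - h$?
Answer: $1854$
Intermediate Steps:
$\left(\left(f - 364\right) - 14\right) L{\left(3 \right)} = \left(\left(-240 - 364\right) - 14\right) \left(\left(-1\right) 3\right) = \left(-604 - 14\right) \left(-3\right) = \left(-618\right) \left(-3\right) = 1854$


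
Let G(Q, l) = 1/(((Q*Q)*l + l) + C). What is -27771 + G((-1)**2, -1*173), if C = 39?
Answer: -8525698/307 ≈ -27771.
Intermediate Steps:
G(Q, l) = 1/(39 + l + l*Q**2) (G(Q, l) = 1/(((Q*Q)*l + l) + 39) = 1/((Q**2*l + l) + 39) = 1/((l*Q**2 + l) + 39) = 1/((l + l*Q**2) + 39) = 1/(39 + l + l*Q**2))
-27771 + G((-1)**2, -1*173) = -27771 + 1/(39 - 1*173 + (-1*173)*((-1)**2)**2) = -27771 + 1/(39 - 173 - 173*1**2) = -27771 + 1/(39 - 173 - 173*1) = -27771 + 1/(39 - 173 - 173) = -27771 + 1/(-307) = -27771 - 1/307 = -8525698/307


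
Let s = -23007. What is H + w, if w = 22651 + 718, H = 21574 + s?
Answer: 21936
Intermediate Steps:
H = -1433 (H = 21574 - 23007 = -1433)
w = 23369
H + w = -1433 + 23369 = 21936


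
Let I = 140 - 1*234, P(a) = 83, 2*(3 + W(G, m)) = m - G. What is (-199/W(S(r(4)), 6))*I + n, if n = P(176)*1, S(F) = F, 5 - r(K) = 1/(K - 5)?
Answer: -18457/3 ≈ -6152.3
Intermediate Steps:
r(K) = 5 - 1/(-5 + K) (r(K) = 5 - 1/(K - 5) = 5 - 1/(-5 + K))
W(G, m) = -3 + m/2 - G/2 (W(G, m) = -3 + (m - G)/2 = -3 + (m/2 - G/2) = -3 + m/2 - G/2)
I = -94 (I = 140 - 234 = -94)
n = 83 (n = 83*1 = 83)
(-199/W(S(r(4)), 6))*I + n = -199/(-3 + (1/2)*6 - (-26 + 5*4)/(2*(-5 + 4)))*(-94) + 83 = -199/(-3 + 3 - (-26 + 20)/(2*(-1)))*(-94) + 83 = -199/(-3 + 3 - (-1)*(-6)/2)*(-94) + 83 = -199/(-3 + 3 - 1/2*6)*(-94) + 83 = -199/(-3 + 3 - 3)*(-94) + 83 = -199/(-3)*(-94) + 83 = -199*(-1/3)*(-94) + 83 = (199/3)*(-94) + 83 = -18706/3 + 83 = -18457/3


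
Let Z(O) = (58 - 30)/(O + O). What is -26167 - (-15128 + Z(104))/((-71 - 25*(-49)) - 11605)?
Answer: -14221295133/543452 ≈ -26168.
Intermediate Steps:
Z(O) = 14/O (Z(O) = 28/((2*O)) = 28*(1/(2*O)) = 14/O)
-26167 - (-15128 + Z(104))/((-71 - 25*(-49)) - 11605) = -26167 - (-15128 + 14/104)/((-71 - 25*(-49)) - 11605) = -26167 - (-15128 + 14*(1/104))/((-71 + 1225) - 11605) = -26167 - (-15128 + 7/52)/(1154 - 11605) = -26167 - (-786649)/(52*(-10451)) = -26167 - (-786649)*(-1)/(52*10451) = -26167 - 1*786649/543452 = -26167 - 786649/543452 = -14221295133/543452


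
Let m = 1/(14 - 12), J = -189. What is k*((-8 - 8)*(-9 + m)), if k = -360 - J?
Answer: -23256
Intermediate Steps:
m = ½ (m = 1/2 = ½ ≈ 0.50000)
k = -171 (k = -360 - 1*(-189) = -360 + 189 = -171)
k*((-8 - 8)*(-9 + m)) = -171*(-8 - 8)*(-9 + ½) = -(-2736)*(-17)/2 = -171*136 = -23256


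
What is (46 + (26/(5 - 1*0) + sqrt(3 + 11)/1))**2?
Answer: 65886/25 + 512*sqrt(14)/5 ≈ 3018.6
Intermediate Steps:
(46 + (26/(5 - 1*0) + sqrt(3 + 11)/1))**2 = (46 + (26/(5 + 0) + sqrt(14)*1))**2 = (46 + (26/5 + sqrt(14)))**2 = (256/5 + sqrt(14))**2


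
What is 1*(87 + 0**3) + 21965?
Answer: 22052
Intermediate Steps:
1*(87 + 0**3) + 21965 = 1*(87 + 0) + 21965 = 1*87 + 21965 = 87 + 21965 = 22052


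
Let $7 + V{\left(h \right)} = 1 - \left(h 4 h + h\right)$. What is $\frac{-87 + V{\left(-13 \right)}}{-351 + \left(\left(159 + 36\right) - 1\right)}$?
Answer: $\frac{756}{157} \approx 4.8153$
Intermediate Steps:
$V{\left(h \right)} = -6 - h - 4 h^{2}$ ($V{\left(h \right)} = -7 - \left(-1 + h + h 4 h\right) = -7 - \left(-1 + h + 4 h h\right) = -7 - \left(-1 + h + 4 h^{2}\right) = -6 - h - 4 h^{2}$)
$\frac{-87 + V{\left(-13 \right)}}{-351 + \left(\left(159 + 36\right) - 1\right)} = \frac{-87 - \left(-7 + 676\right)}{-351 + \left(\left(159 + 36\right) - 1\right)} = \frac{-87 - 669}{-351 + \left(195 - 1\right)} = \frac{-87 - 669}{-351 + 194} = \frac{-87 - 669}{-157} = \left(-756\right) \left(- \frac{1}{157}\right) = \frac{756}{157}$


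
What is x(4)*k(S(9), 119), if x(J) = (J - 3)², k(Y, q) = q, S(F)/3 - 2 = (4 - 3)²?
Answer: 119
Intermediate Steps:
S(F) = 9 (S(F) = 6 + 3*(4 - 3)² = 6 + 3*1² = 6 + 3*1 = 6 + 3 = 9)
x(J) = (-3 + J)²
x(4)*k(S(9), 119) = (-3 + 4)²*119 = 1²*119 = 1*119 = 119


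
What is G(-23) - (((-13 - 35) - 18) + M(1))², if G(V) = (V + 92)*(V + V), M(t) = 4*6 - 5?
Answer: -5383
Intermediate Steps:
M(t) = 19 (M(t) = 24 - 5 = 19)
G(V) = 2*V*(92 + V) (G(V) = (92 + V)*(2*V) = 2*V*(92 + V))
G(-23) - (((-13 - 35) - 18) + M(1))² = 2*(-23)*(92 - 23) - (((-13 - 35) - 18) + 19)² = 2*(-23)*69 - ((-48 - 18) + 19)² = -3174 - (-66 + 19)² = -3174 - 1*(-47)² = -3174 - 1*2209 = -3174 - 2209 = -5383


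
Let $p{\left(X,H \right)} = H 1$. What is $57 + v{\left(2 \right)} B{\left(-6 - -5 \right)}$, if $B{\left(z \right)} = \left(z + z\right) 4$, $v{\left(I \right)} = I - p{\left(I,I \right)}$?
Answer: $57$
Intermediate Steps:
$p{\left(X,H \right)} = H$
$v{\left(I \right)} = 0$ ($v{\left(I \right)} = I - I = 0$)
$B{\left(z \right)} = 8 z$ ($B{\left(z \right)} = 2 z 4 = 8 z$)
$57 + v{\left(2 \right)} B{\left(-6 - -5 \right)} = 57 + 0 \cdot 8 \left(-6 - -5\right) = 57 + 0 \cdot 8 \left(-6 + 5\right) = 57 + 0 \cdot 8 \left(-1\right) = 57 + 0 \left(-8\right) = 57 + 0 = 57$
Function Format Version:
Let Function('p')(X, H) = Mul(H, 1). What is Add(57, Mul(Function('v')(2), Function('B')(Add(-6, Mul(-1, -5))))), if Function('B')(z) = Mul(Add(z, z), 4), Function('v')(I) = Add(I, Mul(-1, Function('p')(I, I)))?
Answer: 57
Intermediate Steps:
Function('p')(X, H) = H
Function('v')(I) = 0 (Function('v')(I) = Add(I, Mul(-1, I)) = 0)
Function('B')(z) = Mul(8, z) (Function('B')(z) = Mul(Mul(2, z), 4) = Mul(8, z))
Add(57, Mul(Function('v')(2), Function('B')(Add(-6, Mul(-1, -5))))) = Add(57, Mul(0, Mul(8, Add(-6, Mul(-1, -5))))) = Add(57, Mul(0, Mul(8, Add(-6, 5)))) = Add(57, Mul(0, Mul(8, -1))) = Add(57, Mul(0, -8)) = Add(57, 0) = 57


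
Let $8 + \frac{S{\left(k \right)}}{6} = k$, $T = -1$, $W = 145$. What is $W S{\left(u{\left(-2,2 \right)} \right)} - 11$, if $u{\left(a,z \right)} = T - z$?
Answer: $-9581$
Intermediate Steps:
$u{\left(a,z \right)} = -1 - z$
$S{\left(k \right)} = -48 + 6 k$
$W S{\left(u{\left(-2,2 \right)} \right)} - 11 = 145 \left(-48 + 6 \left(-1 - 2\right)\right) - 11 = 145 \left(-48 + 6 \left(-3\right)\right) - 11 = 145 \left(-48 - 18\right) - 11 = 145 \left(-66\right) - 11 = -9570 - 11 = -9581$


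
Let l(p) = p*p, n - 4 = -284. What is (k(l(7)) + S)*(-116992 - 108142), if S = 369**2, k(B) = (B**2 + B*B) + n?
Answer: -31672526522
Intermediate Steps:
n = -280 (n = 4 - 284 = -280)
l(p) = p**2
k(B) = -280 + 2*B**2 (k(B) = (B**2 + B*B) - 280 = (B**2 + B**2) - 280 = 2*B**2 - 280 = -280 + 2*B**2)
S = 136161
(k(l(7)) + S)*(-116992 - 108142) = ((-280 + 2*(7**2)**2) + 136161)*(-116992 - 108142) = ((-280 + 2*49**2) + 136161)*(-225134) = ((-280 + 2*2401) + 136161)*(-225134) = ((-280 + 4802) + 136161)*(-225134) = (4522 + 136161)*(-225134) = 140683*(-225134) = -31672526522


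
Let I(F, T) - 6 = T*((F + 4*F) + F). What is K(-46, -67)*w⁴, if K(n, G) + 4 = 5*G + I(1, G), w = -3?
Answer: -59535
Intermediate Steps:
I(F, T) = 6 + 6*F*T (I(F, T) = 6 + T*((F + 4*F) + F) = 6 + T*(5*F + F) = 6 + T*(6*F) = 6 + 6*F*T)
K(n, G) = 2 + 11*G (K(n, G) = -4 + (5*G + (6 + 6*1*G)) = -4 + (5*G + (6 + 6*G)) = -4 + (6 + 11*G) = 2 + 11*G)
K(-46, -67)*w⁴ = (2 + 11*(-67))*(-3)⁴ = (2 - 737)*81 = -735*81 = -59535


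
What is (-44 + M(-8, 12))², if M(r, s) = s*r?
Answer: 19600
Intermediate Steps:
M(r, s) = r*s
(-44 + M(-8, 12))² = (-44 - 8*12)² = (-44 - 96)² = (-140)² = 19600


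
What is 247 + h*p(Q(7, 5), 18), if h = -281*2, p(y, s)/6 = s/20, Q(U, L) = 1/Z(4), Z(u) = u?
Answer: -13939/5 ≈ -2787.8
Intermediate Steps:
Q(U, L) = ¼ (Q(U, L) = 1/4 = ¼)
p(y, s) = 3*s/10 (p(y, s) = 6*(s/20) = 3*s/10)
h = -562
247 + h*p(Q(7, 5), 18) = 247 - 843*18/5 = 247 - 562*27/5 = 247 - 15174/5 = -13939/5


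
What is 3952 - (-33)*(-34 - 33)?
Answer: 1741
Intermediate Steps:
3952 - (-33)*(-34 - 33) = 3952 - (-33)*(-67) = 3952 - 1*2211 = 3952 - 2211 = 1741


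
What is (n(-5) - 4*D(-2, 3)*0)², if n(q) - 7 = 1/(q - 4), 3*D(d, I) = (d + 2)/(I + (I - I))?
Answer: 3844/81 ≈ 47.457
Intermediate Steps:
D(d, I) = (2 + d)/(3*I) (D(d, I) = ((d + 2)/(I + (I - I)))/3 = ((2 + d)/(I + 0))/3 = ((2 + d)/I)/3 = (2 + d)/(3*I))
n(q) = 7 + 1/(-4 + q) (n(q) = 7 + 1/(q - 4) = 7 + 1/(-4 + q))
(n(-5) - 4*D(-2, 3)*0)² = ((-27 + 7*(-5))/(-4 - 5) - 4*(⅓)*(2 - 2)/3*0)² = ((-27 - 35)/(-9) - 4*(⅓)*(⅓)*0*0)² = (-⅑*(-62) - 0*0)² = (62/9 - 4*0)² = (62/9 + 0)² = (62/9)² = 3844/81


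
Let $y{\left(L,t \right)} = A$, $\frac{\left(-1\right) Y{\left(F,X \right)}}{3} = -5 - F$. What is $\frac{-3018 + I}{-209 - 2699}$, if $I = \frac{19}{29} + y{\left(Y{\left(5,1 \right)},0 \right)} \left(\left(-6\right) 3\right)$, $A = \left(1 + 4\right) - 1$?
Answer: $\frac{89591}{84332} \approx 1.0624$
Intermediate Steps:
$Y{\left(F,X \right)} = 15 + 3 F$ ($Y{\left(F,X \right)} = - 3 \left(-5 - F\right) = 15 + 3 F$)
$A = 4$ ($A = 5 - 1 = 4$)
$y{\left(L,t \right)} = 4$
$I = - \frac{2069}{29}$ ($I = \frac{19}{29} + 4 \left(\left(-6\right) 3\right) = 19 \cdot \frac{1}{29} + 4 \left(-18\right) = \frac{19}{29} - 72 = - \frac{2069}{29} \approx -71.345$)
$\frac{-3018 + I}{-209 - 2699} = \frac{-3018 - \frac{2069}{29}}{-209 - 2699} = - \frac{89591}{29 \left(-2908\right)} = \left(- \frac{89591}{29}\right) \left(- \frac{1}{2908}\right) = \frac{89591}{84332}$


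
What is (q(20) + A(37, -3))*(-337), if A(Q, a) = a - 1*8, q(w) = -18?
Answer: 9773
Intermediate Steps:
A(Q, a) = -8 + a (A(Q, a) = a - 8 = -8 + a)
(q(20) + A(37, -3))*(-337) = (-18 + (-8 - 3))*(-337) = (-18 - 11)*(-337) = -29*(-337) = 9773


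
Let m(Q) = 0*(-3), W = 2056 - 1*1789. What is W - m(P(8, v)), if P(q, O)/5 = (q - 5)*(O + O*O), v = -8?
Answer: 267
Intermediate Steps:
W = 267 (W = 2056 - 1789 = 267)
P(q, O) = 5*(-5 + q)*(O + O**2) (P(q, O) = 5*((q - 5)*(O + O*O)) = 5*((-5 + q)*(O + O**2)) = 5*(-5 + q)*(O + O**2))
m(Q) = 0
W - m(P(8, v)) = 267 - 1*0 = 267 + 0 = 267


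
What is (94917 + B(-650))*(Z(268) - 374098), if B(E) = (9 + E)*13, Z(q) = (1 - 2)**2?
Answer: -32390814648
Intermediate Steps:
Z(q) = 1 (Z(q) = (-1)**2 = 1)
B(E) = 117 + 13*E
(94917 + B(-650))*(Z(268) - 374098) = (94917 + (117 + 13*(-650)))*(1 - 374098) = (94917 + (117 - 8450))*(-374097) = (94917 - 8333)*(-374097) = 86584*(-374097) = -32390814648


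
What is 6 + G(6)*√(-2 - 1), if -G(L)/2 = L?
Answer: 6 - 12*I*√3 ≈ 6.0 - 20.785*I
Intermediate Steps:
G(L) = -2*L
6 + G(6)*√(-2 - 1) = 6 + (-2*6)*√(-2 - 1) = 6 - 12*I*√3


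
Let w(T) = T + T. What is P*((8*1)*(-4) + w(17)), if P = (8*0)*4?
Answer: 0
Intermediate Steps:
w(T) = 2*T
P = 0 (P = 0*4 = 0)
P*((8*1)*(-4) + w(17)) = 0*((8*1)*(-4) + 2*17) = 0*(8*(-4) + 34) = 0*(-32 + 34) = 0*2 = 0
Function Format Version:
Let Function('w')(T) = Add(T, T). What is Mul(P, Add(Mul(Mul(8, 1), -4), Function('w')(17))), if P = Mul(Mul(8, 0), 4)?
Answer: 0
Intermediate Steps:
Function('w')(T) = Mul(2, T)
P = 0 (P = Mul(0, 4) = 0)
Mul(P, Add(Mul(Mul(8, 1), -4), Function('w')(17))) = Mul(0, Add(Mul(Mul(8, 1), -4), Mul(2, 17))) = Mul(0, Add(Mul(8, -4), 34)) = Mul(0, Add(-32, 34)) = Mul(0, 2) = 0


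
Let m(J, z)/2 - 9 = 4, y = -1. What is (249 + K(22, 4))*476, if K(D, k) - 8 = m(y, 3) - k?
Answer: 132804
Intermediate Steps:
m(J, z) = 26 (m(J, z) = 18 + 2*4 = 18 + 8 = 26)
K(D, k) = 34 - k (K(D, k) = 8 + (26 - k) = 34 - k)
(249 + K(22, 4))*476 = (249 + (34 - 1*4))*476 = (249 + (34 - 4))*476 = (249 + 30)*476 = 279*476 = 132804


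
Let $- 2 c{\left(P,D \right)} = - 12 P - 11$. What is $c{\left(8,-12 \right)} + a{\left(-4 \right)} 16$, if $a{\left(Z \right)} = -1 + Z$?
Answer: $- \frac{53}{2} \approx -26.5$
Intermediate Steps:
$c{\left(P,D \right)} = \frac{11}{2} + 6 P$ ($c{\left(P,D \right)} = - \frac{- 12 P - 11}{2} = - \frac{-11 - 12 P}{2} = \frac{11}{2} + 6 P$)
$c{\left(8,-12 \right)} + a{\left(-4 \right)} 16 = \left(\frac{11}{2} + 6 \cdot 8\right) + \left(-1 - 4\right) 16 = \left(\frac{11}{2} + 48\right) - 80 = \frac{107}{2} - 80 = - \frac{53}{2}$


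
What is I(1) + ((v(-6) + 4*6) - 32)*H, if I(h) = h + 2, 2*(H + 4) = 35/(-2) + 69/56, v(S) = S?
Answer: 1383/8 ≈ 172.88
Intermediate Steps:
H = -1359/112 (H = -4 + (35/(-2) + 69/56)/2 = -4 + (35*(-1/2) + 69*(1/56))/2 = -4 + (-35/2 + 69/56)/2 = -4 + (1/2)*(-911/56) = -4 - 911/112 = -1359/112 ≈ -12.134)
I(h) = 2 + h
I(1) + ((v(-6) + 4*6) - 32)*H = (2 + 1) + ((-6 + 4*6) - 32)*(-1359/112) = 3 + ((-6 + 24) - 32)*(-1359/112) = 3 + (18 - 32)*(-1359/112) = 3 - 14*(-1359/112) = 3 + 1359/8 = 1383/8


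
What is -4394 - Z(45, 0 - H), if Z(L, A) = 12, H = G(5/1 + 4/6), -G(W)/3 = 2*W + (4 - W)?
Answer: -4406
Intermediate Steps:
G(W) = -12 - 3*W (G(W) = -3*(2*W + (4 - W)) = -3*(4 + W) = -12 - 3*W)
H = -29 (H = -12 - 3*(5/1 + 4/6) = -12 - 3*(5*1 + 4*(⅙)) = -12 - 3*(5 + ⅔) = -12 - 3*17/3 = -12 - 17 = -29)
-4394 - Z(45, 0 - H) = -4394 - 1*12 = -4394 - 12 = -4406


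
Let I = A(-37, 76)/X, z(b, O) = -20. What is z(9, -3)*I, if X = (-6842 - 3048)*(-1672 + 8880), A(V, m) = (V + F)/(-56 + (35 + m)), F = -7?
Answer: -1/4455445 ≈ -2.2444e-7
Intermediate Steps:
A(V, m) = (-7 + V)/(-21 + m) (A(V, m) = (V - 7)/(-56 + (35 + m)) = (-7 + V)/(-21 + m))
X = -71287120 (X = -9890*7208 = -71287120)
I = 1/89108900 (I = ((-7 - 37)/(-21 + 76))/(-71287120) = (-44/55)*(-1/71287120) = ((1/55)*(-44))*(-1/71287120) = -4/5*(-1/71287120) = 1/89108900 ≈ 1.1222e-8)
z(9, -3)*I = -20*1/89108900 = -1/4455445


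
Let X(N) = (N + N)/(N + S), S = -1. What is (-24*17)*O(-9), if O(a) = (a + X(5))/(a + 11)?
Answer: 1326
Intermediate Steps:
X(N) = 2*N/(-1 + N) (X(N) = (N + N)/(N - 1) = (2*N)/(-1 + N) = 2*N/(-1 + N))
O(a) = (5/2 + a)/(11 + a) (O(a) = (a + 2*5/(-1 + 5))/(a + 11) = (a + 2*5/4)/(11 + a) = (a + 2*5*(¼))/(11 + a) = (a + 5/2)/(11 + a) = (5/2 + a)/(11 + a))
(-24*17)*O(-9) = (-24*17)*((5/2 - 9)/(11 - 9)) = -408*(-13)/(2*2) = -204*(-13)/2 = -408*(-13/4) = 1326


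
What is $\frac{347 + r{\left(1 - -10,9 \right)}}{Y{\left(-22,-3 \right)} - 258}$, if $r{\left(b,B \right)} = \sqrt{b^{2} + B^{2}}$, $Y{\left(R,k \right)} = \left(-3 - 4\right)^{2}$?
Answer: $- \frac{347}{209} - \frac{\sqrt{202}}{209} \approx -1.7283$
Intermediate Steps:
$Y{\left(R,k \right)} = 49$ ($Y{\left(R,k \right)} = \left(-7\right)^{2} = 49$)
$r{\left(b,B \right)} = \sqrt{B^{2} + b^{2}}$
$\frac{347 + r{\left(1 - -10,9 \right)}}{Y{\left(-22,-3 \right)} - 258} = \frac{347 + \sqrt{9^{2} + \left(1 - -10\right)^{2}}}{49 - 258} = \frac{347 + \sqrt{81 + \left(1 + 10\right)^{2}}}{-209} = \left(347 + \sqrt{81 + 11^{2}}\right) \left(- \frac{1}{209}\right) = \left(347 + \sqrt{81 + 121}\right) \left(- \frac{1}{209}\right) = \left(347 + \sqrt{202}\right) \left(- \frac{1}{209}\right) = - \frac{347}{209} - \frac{\sqrt{202}}{209}$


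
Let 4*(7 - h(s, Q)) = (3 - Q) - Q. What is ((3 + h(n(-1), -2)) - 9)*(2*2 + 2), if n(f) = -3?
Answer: -9/2 ≈ -4.5000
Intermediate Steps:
h(s, Q) = 25/4 + Q/2 (h(s, Q) = 7 - ((3 - Q) - Q)/4 = 7 - (3 - 2*Q)/4 = 7 + (-¾ + Q/2) = 25/4 + Q/2)
((3 + h(n(-1), -2)) - 9)*(2*2 + 2) = ((3 + (25/4 + (½)*(-2))) - 9)*(2*2 + 2) = ((3 + (25/4 - 1)) - 9)*(4 + 2) = ((3 + 21/4) - 9)*6 = (33/4 - 9)*6 = -¾*6 = -9/2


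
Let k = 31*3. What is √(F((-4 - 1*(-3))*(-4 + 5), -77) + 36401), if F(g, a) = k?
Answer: √36494 ≈ 191.03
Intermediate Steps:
k = 93
F(g, a) = 93
√(F((-4 - 1*(-3))*(-4 + 5), -77) + 36401) = √(93 + 36401) = √36494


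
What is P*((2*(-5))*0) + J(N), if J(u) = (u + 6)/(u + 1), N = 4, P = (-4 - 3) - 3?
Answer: 2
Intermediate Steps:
P = -10 (P = -7 - 3 = -10)
J(u) = (6 + u)/(1 + u)
P*((2*(-5))*0) + J(N) = -10*2*(-5)*0 + (6 + 4)/(1 + 4) = -(-100)*0 + 10/5 = -10*0 + (1/5)*10 = 0 + 2 = 2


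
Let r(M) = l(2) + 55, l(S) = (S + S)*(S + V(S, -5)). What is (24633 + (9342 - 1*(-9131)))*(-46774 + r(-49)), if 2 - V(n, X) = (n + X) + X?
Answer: -2011800126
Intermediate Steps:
V(n, X) = 2 - n - 2*X (V(n, X) = 2 - ((n + X) + X) = 2 - ((X + n) + X) = 2 - (n + 2*X) = 2 + (-n - 2*X) = 2 - n - 2*X)
l(S) = 24*S (l(S) = (S + S)*(S + (2 - S - 2*(-5))) = (2*S)*(S + (2 - S + 10)) = (2*S)*(S + (12 - S)) = (2*S)*12 = 24*S)
r(M) = 103 (r(M) = 24*2 + 55 = 48 + 55 = 103)
(24633 + (9342 - 1*(-9131)))*(-46774 + r(-49)) = (24633 + (9342 - 1*(-9131)))*(-46774 + 103) = (24633 + (9342 + 9131))*(-46671) = (24633 + 18473)*(-46671) = 43106*(-46671) = -2011800126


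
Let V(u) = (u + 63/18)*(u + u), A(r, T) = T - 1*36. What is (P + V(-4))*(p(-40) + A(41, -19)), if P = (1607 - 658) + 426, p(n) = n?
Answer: -131005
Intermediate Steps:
P = 1375 (P = 949 + 426 = 1375)
A(r, T) = -36 + T (A(r, T) = T - 36 = -36 + T)
V(u) = 2*u*(7/2 + u) (V(u) = (u + 63*(1/18))*(2*u) = (u + 7/2)*(2*u) = (7/2 + u)*(2*u) = 2*u*(7/2 + u))
(P + V(-4))*(p(-40) + A(41, -19)) = (1375 - 4*(7 + 2*(-4)))*(-40 + (-36 - 19)) = (1375 - 4*(7 - 8))*(-40 - 55) = (1375 - 4*(-1))*(-95) = (1375 + 4)*(-95) = 1379*(-95) = -131005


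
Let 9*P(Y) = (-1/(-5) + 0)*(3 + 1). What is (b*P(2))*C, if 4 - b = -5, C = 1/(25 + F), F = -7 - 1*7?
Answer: 4/55 ≈ 0.072727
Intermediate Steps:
F = -14 (F = -7 - 7 = -14)
C = 1/11 (C = 1/(25 - 14) = 1/11 ≈ 0.090909)
P(Y) = 4/45 (P(Y) = ((-1/(-5) + 0)*(3 + 1))/9 = ((-1*(-⅕) + 0)*4)/9 = ((⅕ + 0)*4)/9 = ((⅕)*4)/9 = (⅑)*(⅘) = 4/45)
b = 9 (b = 4 - 1*(-5) = 4 + 5 = 9)
(b*P(2))*C = (9*(4/45))*(1/11) = (⅘)*(1/11) = 4/55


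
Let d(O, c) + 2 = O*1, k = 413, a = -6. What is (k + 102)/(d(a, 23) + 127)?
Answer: 515/119 ≈ 4.3277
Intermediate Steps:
d(O, c) = -2 + O (d(O, c) = -2 + O*1 = -2 + O)
(k + 102)/(d(a, 23) + 127) = (413 + 102)/((-2 - 6) + 127) = 515/(-8 + 127) = 515/119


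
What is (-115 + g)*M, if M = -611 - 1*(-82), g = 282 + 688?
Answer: -452295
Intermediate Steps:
g = 970
M = -529 (M = -611 + 82 = -529)
(-115 + g)*M = (-115 + 970)*(-529) = 855*(-529) = -452295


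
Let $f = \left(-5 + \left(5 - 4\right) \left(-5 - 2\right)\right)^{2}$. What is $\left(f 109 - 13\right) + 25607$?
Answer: $41290$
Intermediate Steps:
$f = 144$ ($f = \left(-5 + 1 \left(-7\right)\right)^{2} = \left(-5 - 7\right)^{2} = \left(-12\right)^{2} = 144$)
$\left(f 109 - 13\right) + 25607 = \left(144 \cdot 109 - 13\right) + 25607 = \left(15696 - 13\right) + 25607 = 15683 + 25607 = 41290$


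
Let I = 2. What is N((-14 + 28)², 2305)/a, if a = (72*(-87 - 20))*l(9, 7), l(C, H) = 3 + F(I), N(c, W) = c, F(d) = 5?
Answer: -49/15408 ≈ -0.0031802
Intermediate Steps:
l(C, H) = 8 (l(C, H) = 3 + 5 = 8)
a = -61632 (a = (72*(-87 - 20))*8 = (72*(-107))*8 = -7704*8 = -61632)
N((-14 + 28)², 2305)/a = (-14 + 28)²/(-61632) = 14²*(-1/61632) = 196*(-1/61632) = -49/15408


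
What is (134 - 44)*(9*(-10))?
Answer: -8100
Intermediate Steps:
(134 - 44)*(9*(-10)) = 90*(-90) = -8100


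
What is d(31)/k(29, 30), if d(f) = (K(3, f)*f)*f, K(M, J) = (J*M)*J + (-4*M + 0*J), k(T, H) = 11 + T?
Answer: 2759031/40 ≈ 68976.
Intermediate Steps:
K(M, J) = -4*M + M*J**2 (K(M, J) = M*J**2 + (-4*M + 0) = M*J**2 - 4*M = -4*M + M*J**2)
d(f) = f**2*(-12 + 3*f**2) (d(f) = ((3*(-4 + f**2))*f)*f = ((-12 + 3*f**2)*f)*f = (f*(-12 + 3*f**2))*f = f**2*(-12 + 3*f**2))
d(31)/k(29, 30) = (3*31**2*(-4 + 31**2))/(11 + 29) = (3*961*(-4 + 961))/40 = (3*961*957)*(1/40) = 2759031*(1/40) = 2759031/40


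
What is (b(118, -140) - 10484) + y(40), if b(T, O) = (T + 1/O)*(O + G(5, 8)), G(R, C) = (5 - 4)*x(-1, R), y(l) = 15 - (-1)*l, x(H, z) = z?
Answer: -738025/28 ≈ -26358.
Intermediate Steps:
y(l) = 15 + l
G(R, C) = R (G(R, C) = (5 - 4)*R = 1*R = R)
b(T, O) = (5 + O)*(T + 1/O) (b(T, O) = (T + 1/O)*(O + 5) = (T + 1/O)*(5 + O) = (5 + O)*(T + 1/O))
(b(118, -140) - 10484) + y(40) = ((1 + 5*118 + 5/(-140) - 140*118) - 10484) + (15 + 40) = ((1 + 590 + 5*(-1/140) - 16520) - 10484) + 55 = ((1 + 590 - 1/28 - 16520) - 10484) + 55 = (-446013/28 - 10484) + 55 = -739565/28 + 55 = -738025/28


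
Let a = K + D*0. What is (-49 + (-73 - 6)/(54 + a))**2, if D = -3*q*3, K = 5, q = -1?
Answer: 8820900/3481 ≈ 2534.0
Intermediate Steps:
D = 9 (D = -3*(-1)*3 = 3*3 = 9)
a = 5 (a = 5 + 9*0 = 5 + 0 = 5)
(-49 + (-73 - 6)/(54 + a))**2 = (-49 + (-73 - 6)/(54 + 5))**2 = (-49 - 79/59)**2 = (-2970/59)**2 = 8820900/3481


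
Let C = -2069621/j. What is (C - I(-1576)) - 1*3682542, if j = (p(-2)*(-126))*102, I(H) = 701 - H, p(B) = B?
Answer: -94716657197/25704 ≈ -3.6849e+6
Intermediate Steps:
j = 25704 (j = -2*(-126)*102 = 252*102 = 25704)
C = -2069621/25704 ≈ -80.517
(C - I(-1576)) - 1*3682542 = (-2069621/25704 - (701 - 1*(-1576))) - 1*3682542 = (-2069621/25704 - (701 + 1576)) - 3682542 = (-2069621/25704 - 1*2277) - 3682542 = (-2069621/25704 - 2277) - 3682542 = -60597629/25704 - 3682542 = -94716657197/25704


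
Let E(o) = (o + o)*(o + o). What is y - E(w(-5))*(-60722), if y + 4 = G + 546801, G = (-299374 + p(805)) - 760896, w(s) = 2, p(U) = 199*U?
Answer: 618274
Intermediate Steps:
G = -900075 (G = (-299374 + 199*805) - 760896 = (-299374 + 160195) - 760896 = -139179 - 760896 = -900075)
E(o) = 4*o² (E(o) = (2*o)*(2*o) = 4*o²)
y = -353278 (y = -4 + (-900075 + 546801) = -4 - 353274 = -353278)
y - E(w(-5))*(-60722) = -353278 - 4*2²*(-60722) = -353278 - 4*4*(-60722) = -353278 - 16*(-60722) = -353278 - 1*(-971552) = -353278 + 971552 = 618274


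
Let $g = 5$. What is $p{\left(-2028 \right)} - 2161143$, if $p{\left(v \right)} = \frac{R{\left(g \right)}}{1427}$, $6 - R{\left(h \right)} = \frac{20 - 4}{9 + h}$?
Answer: $- \frac{21587657393}{9989} \approx -2.1611 \cdot 10^{6}$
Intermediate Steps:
$R{\left(h \right)} = 6 - \frac{16}{9 + h}$ ($R{\left(h \right)} = 6 - \frac{20 - 4}{9 + h} = 6 - \frac{16}{9 + h}$)
$p{\left(v \right)} = \frac{34}{9989}$ ($p{\left(v \right)} = \frac{2 \frac{1}{9 + 5} \left(19 + 3 \cdot 5\right)}{1427} = \frac{2 \left(19 + 15\right)}{14} \cdot \frac{1}{1427} = 2 \cdot \frac{1}{14} \cdot 34 \cdot \frac{1}{1427} = \frac{34}{7} \cdot \frac{1}{1427} = \frac{34}{9989}$)
$p{\left(-2028 \right)} - 2161143 = \frac{34}{9989} - 2161143 = - \frac{21587657393}{9989}$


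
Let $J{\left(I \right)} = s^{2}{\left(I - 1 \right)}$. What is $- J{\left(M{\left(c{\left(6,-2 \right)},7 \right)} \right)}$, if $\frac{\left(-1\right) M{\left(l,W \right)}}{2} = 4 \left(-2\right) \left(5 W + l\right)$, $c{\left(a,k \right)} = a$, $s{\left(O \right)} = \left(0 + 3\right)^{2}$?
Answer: $-81$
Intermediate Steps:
$s{\left(O \right)} = 9$ ($s{\left(O \right)} = 3^{2} = 9$)
$M{\left(l,W \right)} = 16 l + 80 W$ ($M{\left(l,W \right)} = - 2 \cdot 4 \left(-2\right) \left(5 W + l\right) = - 2 \left(- 8 \left(l + 5 W\right)\right) = - 2 \left(- 40 W - 8 l\right) = 16 l + 80 W$)
$J{\left(I \right)} = 81$ ($J{\left(I \right)} = 9^{2} = 81$)
$- J{\left(M{\left(c{\left(6,-2 \right)},7 \right)} \right)} = \left(-1\right) 81 = -81$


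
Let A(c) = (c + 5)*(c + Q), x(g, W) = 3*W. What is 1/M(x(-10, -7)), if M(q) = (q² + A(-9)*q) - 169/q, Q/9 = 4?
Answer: 21/57058 ≈ 0.00036805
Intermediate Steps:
Q = 36 (Q = 9*4 = 36)
A(c) = (5 + c)*(36 + c) (A(c) = (c + 5)*(c + 36) = (5 + c)*(36 + c))
M(q) = q² - 169/q - 108*q (M(q) = (q² + (180 + (-9)² + 41*(-9))*q) - 169/q = (q² + (180 + 81 - 369)*q) - 169/q = (q² - 108*q) - 169/q = q² - 169/q - 108*q)
1/M(x(-10, -7)) = 1/((-169 + (3*(-7))²*(-108 + 3*(-7)))/((3*(-7)))) = 1/((-169 + (-21)²*(-108 - 21))/(-21)) = 1/(-(-169 + 441*(-129))/21) = 1/(-(-169 - 56889)/21) = 1/(-1/21*(-57058)) = 1/(57058/21) = 21/57058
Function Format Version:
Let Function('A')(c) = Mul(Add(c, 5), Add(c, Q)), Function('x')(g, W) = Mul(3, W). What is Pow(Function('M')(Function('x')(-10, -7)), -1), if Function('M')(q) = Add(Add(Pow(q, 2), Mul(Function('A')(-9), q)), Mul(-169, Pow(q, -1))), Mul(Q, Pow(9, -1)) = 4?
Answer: Rational(21, 57058) ≈ 0.00036805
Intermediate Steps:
Q = 36 (Q = Mul(9, 4) = 36)
Function('A')(c) = Mul(Add(5, c), Add(36, c)) (Function('A')(c) = Mul(Add(c, 5), Add(c, 36)) = Mul(Add(5, c), Add(36, c)))
Function('M')(q) = Add(Pow(q, 2), Mul(-169, Pow(q, -1)), Mul(-108, q)) (Function('M')(q) = Add(Add(Pow(q, 2), Mul(Add(180, Pow(-9, 2), Mul(41, -9)), q)), Mul(-169, Pow(q, -1))) = Add(Add(Pow(q, 2), Mul(Add(180, 81, -369), q)), Mul(-169, Pow(q, -1))) = Add(Add(Pow(q, 2), Mul(-108, q)), Mul(-169, Pow(q, -1))) = Add(Pow(q, 2), Mul(-169, Pow(q, -1)), Mul(-108, q)))
Pow(Function('M')(Function('x')(-10, -7)), -1) = Pow(Mul(Pow(Mul(3, -7), -1), Add(-169, Mul(Pow(Mul(3, -7), 2), Add(-108, Mul(3, -7))))), -1) = Pow(Mul(Pow(-21, -1), Add(-169, Mul(Pow(-21, 2), Add(-108, -21)))), -1) = Pow(Mul(Rational(-1, 21), Add(-169, Mul(441, -129))), -1) = Pow(Mul(Rational(-1, 21), Add(-169, -56889)), -1) = Pow(Mul(Rational(-1, 21), -57058), -1) = Pow(Rational(57058, 21), -1) = Rational(21, 57058)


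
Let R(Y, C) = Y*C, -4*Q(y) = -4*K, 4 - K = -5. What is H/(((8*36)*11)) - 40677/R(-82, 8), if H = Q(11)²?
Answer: 895263/14432 ≈ 62.033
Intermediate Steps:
K = 9 (K = 4 - 1*(-5) = 4 + 5 = 9)
Q(y) = 9 (Q(y) = -(-1)*9 = -¼*(-36) = 9)
R(Y, C) = C*Y
H = 81 (H = 9² = 81)
H/(((8*36)*11)) - 40677/R(-82, 8) = 81/(((8*36)*11)) - 40677/(8*(-82)) = 81/((288*11)) - 40677/(-656) = 81/3168 - 40677*(-1/656) = 81*(1/3168) + 40677/656 = 9/352 + 40677/656 = 895263/14432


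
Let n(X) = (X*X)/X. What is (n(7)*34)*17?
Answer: 4046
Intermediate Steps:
n(X) = X (n(X) = X²/X = X)
(n(7)*34)*17 = (7*34)*17 = 238*17 = 4046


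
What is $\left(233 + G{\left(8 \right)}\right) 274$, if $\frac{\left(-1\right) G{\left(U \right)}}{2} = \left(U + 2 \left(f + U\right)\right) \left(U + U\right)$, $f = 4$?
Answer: $-216734$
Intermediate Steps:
$G{\left(U \right)} = - 4 U \left(8 + 3 U\right)$ ($G{\left(U \right)} = - 2 \left(U + 2 \left(4 + U\right)\right) \left(U + U\right) = - 2 \left(U + \left(8 + 2 U\right)\right) 2 U = - 2 \left(8 + 3 U\right) 2 U = - 2 \cdot 2 U \left(8 + 3 U\right) = - 4 U \left(8 + 3 U\right)$)
$\left(233 + G{\left(8 \right)}\right) 274 = \left(233 - 32 \left(8 + 3 \cdot 8\right)\right) 274 = \left(233 - 32 \left(8 + 24\right)\right) 274 = \left(233 - 32 \cdot 32\right) 274 = \left(233 - 1024\right) 274 = \left(-791\right) 274 = -216734$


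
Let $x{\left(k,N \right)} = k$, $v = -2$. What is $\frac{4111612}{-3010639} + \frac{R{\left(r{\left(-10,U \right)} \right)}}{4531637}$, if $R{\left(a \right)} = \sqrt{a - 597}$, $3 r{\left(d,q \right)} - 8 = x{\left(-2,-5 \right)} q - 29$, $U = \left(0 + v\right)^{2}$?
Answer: $- \frac{4111612}{3010639} + \frac{2 i \sqrt{1365}}{13594911} \approx -1.3657 + 5.4353 \cdot 10^{-6} i$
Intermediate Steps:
$U = 4$ ($U = \left(0 - 2\right)^{2} = \left(-2\right)^{2} = 4$)
$r{\left(d,q \right)} = -7 - \frac{2 q}{3}$ ($r{\left(d,q \right)} = \frac{8}{3} + \frac{- 2 q - 29}{3} = \frac{8}{3} + \frac{-29 - 2 q}{3} = \frac{8}{3} - \left(\frac{29}{3} + \frac{2 q}{3}\right) = -7 - \frac{2 q}{3}$)
$R{\left(a \right)} = \sqrt{-597 + a}$
$\frac{4111612}{-3010639} + \frac{R{\left(r{\left(-10,U \right)} \right)}}{4531637} = \frac{4111612}{-3010639} + \frac{\sqrt{-597 - \frac{29}{3}}}{4531637} = 4111612 \left(- \frac{1}{3010639}\right) + \sqrt{-597 - \frac{29}{3}} \cdot \frac{1}{4531637} = - \frac{4111612}{3010639} + \sqrt{-597 - \frac{29}{3}} \cdot \frac{1}{4531637} = - \frac{4111612}{3010639} + \sqrt{- \frac{1820}{3}} \cdot \frac{1}{4531637} = - \frac{4111612}{3010639} + \frac{2 i \sqrt{1365}}{3} \cdot \frac{1}{4531637} = - \frac{4111612}{3010639} + \frac{2 i \sqrt{1365}}{13594911}$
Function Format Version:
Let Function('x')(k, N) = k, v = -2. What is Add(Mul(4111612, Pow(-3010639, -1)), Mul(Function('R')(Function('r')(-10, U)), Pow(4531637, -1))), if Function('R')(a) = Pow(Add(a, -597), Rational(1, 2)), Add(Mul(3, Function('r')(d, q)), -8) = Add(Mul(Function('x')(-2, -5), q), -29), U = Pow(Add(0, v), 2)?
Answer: Add(Rational(-4111612, 3010639), Mul(Rational(2, 13594911), I, Pow(1365, Rational(1, 2)))) ≈ Add(-1.3657, Mul(5.4353e-6, I))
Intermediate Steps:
U = 4 (U = Pow(Add(0, -2), 2) = Pow(-2, 2) = 4)
Function('r')(d, q) = Add(-7, Mul(Rational(-2, 3), q)) (Function('r')(d, q) = Add(Rational(8, 3), Mul(Rational(1, 3), Add(Mul(-2, q), -29))) = Add(Rational(8, 3), Mul(Rational(1, 3), Add(-29, Mul(-2, q)))) = Add(Rational(8, 3), Add(Rational(-29, 3), Mul(Rational(-2, 3), q))) = Add(-7, Mul(Rational(-2, 3), q)))
Function('R')(a) = Pow(Add(-597, a), Rational(1, 2))
Add(Mul(4111612, Pow(-3010639, -1)), Mul(Function('R')(Function('r')(-10, U)), Pow(4531637, -1))) = Add(Mul(4111612, Pow(-3010639, -1)), Mul(Pow(Add(-597, Add(-7, Mul(Rational(-2, 3), 4))), Rational(1, 2)), Pow(4531637, -1))) = Add(Mul(4111612, Rational(-1, 3010639)), Mul(Pow(Add(-597, Add(-7, Rational(-8, 3))), Rational(1, 2)), Rational(1, 4531637))) = Add(Rational(-4111612, 3010639), Mul(Pow(Add(-597, Rational(-29, 3)), Rational(1, 2)), Rational(1, 4531637))) = Add(Rational(-4111612, 3010639), Mul(Pow(Rational(-1820, 3), Rational(1, 2)), Rational(1, 4531637))) = Add(Rational(-4111612, 3010639), Mul(Mul(Rational(2, 3), I, Pow(1365, Rational(1, 2))), Rational(1, 4531637))) = Add(Rational(-4111612, 3010639), Mul(Rational(2, 13594911), I, Pow(1365, Rational(1, 2))))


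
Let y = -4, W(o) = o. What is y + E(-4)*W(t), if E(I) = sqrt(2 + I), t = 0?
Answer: -4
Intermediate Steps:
y + E(-4)*W(t) = -4 + sqrt(2 - 4)*0 = -4 + sqrt(-2)*0 = -4 + (I*sqrt(2))*0 = -4 + 0 = -4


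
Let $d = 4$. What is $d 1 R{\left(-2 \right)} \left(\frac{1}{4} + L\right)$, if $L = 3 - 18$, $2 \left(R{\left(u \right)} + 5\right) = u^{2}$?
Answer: $177$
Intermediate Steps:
$R{\left(u \right)} = -5 + \frac{u^{2}}{2}$
$L = -15$ ($L = 3 - 18 = -15$)
$d 1 R{\left(-2 \right)} \left(\frac{1}{4} + L\right) = 4 \cdot 1 \left(-5 + \frac{\left(-2\right)^{2}}{2}\right) \left(\frac{1}{4} - 15\right) = 4 \left(-5 + \frac{1}{2} \cdot 4\right) \left(\frac{1}{4} - 15\right) = 4 \left(-5 + 2\right) \left(- \frac{59}{4}\right) = 4 \left(\left(-3\right) \left(- \frac{59}{4}\right)\right) = 4 \cdot \frac{177}{4} = 177$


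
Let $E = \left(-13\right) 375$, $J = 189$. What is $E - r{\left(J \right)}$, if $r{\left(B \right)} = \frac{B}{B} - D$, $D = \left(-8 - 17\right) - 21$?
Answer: $-4922$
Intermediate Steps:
$E = -4875$
$D = -46$ ($D = -25 - 21 = -46$)
$r{\left(B \right)} = 47$ ($r{\left(B \right)} = \frac{B}{B} - -46 = 1 + 46 = 47$)
$E - r{\left(J \right)} = -4875 - 47 = -4922$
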